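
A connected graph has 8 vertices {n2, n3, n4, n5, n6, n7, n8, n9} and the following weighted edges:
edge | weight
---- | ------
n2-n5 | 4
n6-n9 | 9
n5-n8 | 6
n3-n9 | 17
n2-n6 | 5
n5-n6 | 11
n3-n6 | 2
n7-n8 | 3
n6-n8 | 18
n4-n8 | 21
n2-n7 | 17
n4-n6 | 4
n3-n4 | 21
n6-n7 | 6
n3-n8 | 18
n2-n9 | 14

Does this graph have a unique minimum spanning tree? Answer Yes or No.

Sort edges by weight, then run Kruskal:
n3-n6 (2): add — endpoints in different components.
n7-n8 (3): add — endpoints in different components.
n2-n5 (4): add — endpoints in different components.
n4-n6 (4): add — endpoints in different components.
n2-n6 (5): add — endpoints in different components.
n5-n8 (6): add — endpoints in different components.
n6-n7 (6): skip — n7 and n6 already connected.
n6-n9 (9): add — endpoints in different components.
Non-tree edge n6-n7 has weight 6, equal to the heaviest edge on its tree cycle — swapping gives another MST of the same weight. Not unique.

No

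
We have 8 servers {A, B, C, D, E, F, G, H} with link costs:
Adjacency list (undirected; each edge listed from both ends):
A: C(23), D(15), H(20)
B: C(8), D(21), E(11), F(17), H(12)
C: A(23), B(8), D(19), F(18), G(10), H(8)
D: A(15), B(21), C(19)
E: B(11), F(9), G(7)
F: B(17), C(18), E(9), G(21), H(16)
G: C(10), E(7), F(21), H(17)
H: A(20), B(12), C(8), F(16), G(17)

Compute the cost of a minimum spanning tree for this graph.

76

Kruskal: consider edges lightest-first.
E G (7): add — endpoints in different components.
B C (8): add — endpoints in different components.
C H (8): add — endpoints in different components.
E F (9): add — endpoints in different components.
C G (10): add — endpoints in different components.
B E (11): skip — B and E already connected.
B H (12): skip — B and H already connected.
A D (15): add — endpoints in different components.
F H (16): skip — F and H already connected.
B F (17): skip — B and F already connected.
G H (17): skip — G and H already connected.
C F (18): skip — C and F already connected.
C D (19): add — endpoints in different components.
MST edges: E G, B C, C H, E F, C G, A D, C D; total weight 7+8+8+9+10+15+19 = 76.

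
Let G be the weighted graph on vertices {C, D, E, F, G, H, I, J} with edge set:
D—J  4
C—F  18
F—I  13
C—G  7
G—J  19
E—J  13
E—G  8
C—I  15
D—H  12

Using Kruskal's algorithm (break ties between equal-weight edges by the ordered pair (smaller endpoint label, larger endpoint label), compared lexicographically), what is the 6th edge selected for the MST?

Sort edges by weight, then run Kruskal:
D—J (4): add — endpoints in different components.
C—G (7): add — endpoints in different components.
E—G (8): add — endpoints in different components.
D—H (12): add — endpoints in different components.
E—J (13): add — endpoints in different components.
F—I (13): add — endpoints in different components.
C—I (15): add — endpoints in different components.
The 6th edge added is F—I.

F-I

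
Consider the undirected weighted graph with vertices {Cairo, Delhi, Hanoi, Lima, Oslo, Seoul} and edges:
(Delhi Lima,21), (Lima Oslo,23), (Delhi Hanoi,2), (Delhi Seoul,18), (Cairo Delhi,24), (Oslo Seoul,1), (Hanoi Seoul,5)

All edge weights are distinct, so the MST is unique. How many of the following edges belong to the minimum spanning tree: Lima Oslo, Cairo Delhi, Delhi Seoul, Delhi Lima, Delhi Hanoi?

Sort edges by weight, then run Kruskal:
Oslo Seoul (1): add — endpoints in different components.
Delhi Hanoi (2): add — endpoints in different components.
Hanoi Seoul (5): add — endpoints in different components.
Delhi Seoul (18): skip — Seoul and Delhi already connected.
Delhi Lima (21): add — endpoints in different components.
Lima Oslo (23): skip — Lima and Oslo already connected.
Cairo Delhi (24): add — endpoints in different components.
MST edge set: {Oslo Seoul, Delhi Hanoi, Hanoi Seoul, Delhi Lima, Cairo Delhi}.
Of the listed edges, {Cairo Delhi, Delhi Lima, Delhi Hanoi} are in the MST → 3.

3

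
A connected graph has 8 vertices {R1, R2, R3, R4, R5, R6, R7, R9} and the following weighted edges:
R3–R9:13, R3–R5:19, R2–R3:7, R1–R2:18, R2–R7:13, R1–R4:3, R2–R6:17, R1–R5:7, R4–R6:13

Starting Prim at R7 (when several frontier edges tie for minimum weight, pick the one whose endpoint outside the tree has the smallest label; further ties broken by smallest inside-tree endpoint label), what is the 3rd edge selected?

Prim, starting at R7.
Step 1: frontier [R2–R7 13] → take R2–R7 (13); add R2.
Step 2: frontier [R2–R3 7, R2–R6 17, R1–R2 18] → take R2–R3 (7); add R3.
Step 3: frontier [R2–R6 17, R1–R2 18, R3–R9 13, R3–R5 19] → take R3–R9 (13); add R9.
Step 4: frontier [R2–R6 17, R1–R2 18, R3–R5 19] → take R2–R6 (17); add R6.
Step 5: frontier [R1–R2 18, R3–R5 19, R4–R6 13] → take R4–R6 (13); add R4.
Step 6: frontier [R1–R2 18, R3–R5 19, R1–R4 3] → take R1–R4 (3); add R1.
Step 7: frontier [R1–R5 7, R3–R5 19] → take R1–R5 (7); add R5.
The 3rd edge added is R3–R9.

R3-R9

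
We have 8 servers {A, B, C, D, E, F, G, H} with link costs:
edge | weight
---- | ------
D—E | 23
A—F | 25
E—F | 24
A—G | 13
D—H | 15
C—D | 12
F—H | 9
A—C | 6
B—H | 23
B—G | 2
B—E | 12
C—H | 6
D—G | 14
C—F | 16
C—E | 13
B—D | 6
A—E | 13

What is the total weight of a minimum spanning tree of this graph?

Kruskal: consider edges lightest-first.
B—G (2): add — endpoints in different components.
A—C (6): add — endpoints in different components.
B—D (6): add — endpoints in different components.
C—H (6): add — endpoints in different components.
F—H (9): add — endpoints in different components.
B—E (12): add — endpoints in different components.
C—D (12): add — endpoints in different components.
MST edges: B—G, A—C, B—D, C—H, F—H, B—E, C—D; total weight 2+6+6+6+9+12+12 = 53.

53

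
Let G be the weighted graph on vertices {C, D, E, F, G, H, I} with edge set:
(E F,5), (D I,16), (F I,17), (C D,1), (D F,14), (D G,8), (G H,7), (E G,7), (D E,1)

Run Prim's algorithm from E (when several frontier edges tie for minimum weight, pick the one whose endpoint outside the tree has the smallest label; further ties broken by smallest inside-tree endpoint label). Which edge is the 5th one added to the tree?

Prim's algorithm from E:
Step 1: cheapest edge leaving the tree is D E (1); add D.
Step 2: cheapest edge leaving the tree is C D (1); add C.
Step 3: cheapest edge leaving the tree is E F (5); add F.
Step 4: cheapest edge leaving the tree is E G (7); add G.
Step 5: cheapest edge leaving the tree is G H (7); add H.
Step 6: cheapest edge leaving the tree is D I (16); add I.
The 5th edge added is G H.

G-H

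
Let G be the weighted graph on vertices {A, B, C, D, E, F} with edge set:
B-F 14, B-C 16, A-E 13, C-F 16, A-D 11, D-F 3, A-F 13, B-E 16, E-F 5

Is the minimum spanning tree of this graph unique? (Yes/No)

Kruskal: consider edges lightest-first.
D-F (3): add — endpoints in different components.
E-F (5): add — endpoints in different components.
A-D (11): add — endpoints in different components.
A-E (13): skip — A and E already connected.
A-F (13): skip — A and F already connected.
B-F (14): add — endpoints in different components.
B-C (16): add — endpoints in different components.
Non-tree edge C-F has weight 16, equal to the heaviest edge on its tree cycle — swapping gives another MST of the same weight. Not unique.

No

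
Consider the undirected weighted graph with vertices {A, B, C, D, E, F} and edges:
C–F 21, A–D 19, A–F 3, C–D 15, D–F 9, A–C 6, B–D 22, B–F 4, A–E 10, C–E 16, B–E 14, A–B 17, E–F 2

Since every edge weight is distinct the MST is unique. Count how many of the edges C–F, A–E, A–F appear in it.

1

Kruskal: consider edges lightest-first.
E–F (2): add — endpoints in different components.
A–F (3): add — endpoints in different components.
B–F (4): add — endpoints in different components.
A–C (6): add — endpoints in different components.
D–F (9): add — endpoints in different components.
MST edge set: {E–F, A–F, B–F, A–C, D–F}.
Of the listed edges, {A–F} are in the MST → 1.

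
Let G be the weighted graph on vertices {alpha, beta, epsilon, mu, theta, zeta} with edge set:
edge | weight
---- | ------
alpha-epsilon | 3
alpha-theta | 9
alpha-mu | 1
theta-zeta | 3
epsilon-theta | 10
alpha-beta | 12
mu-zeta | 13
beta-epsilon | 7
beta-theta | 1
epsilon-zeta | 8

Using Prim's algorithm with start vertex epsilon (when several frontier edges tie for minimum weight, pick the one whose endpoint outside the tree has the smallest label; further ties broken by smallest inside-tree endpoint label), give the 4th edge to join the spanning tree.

Prim, starting at epsilon.
Step 1: cheapest edge leaving the tree is alpha-epsilon (3); add alpha.
Step 2: cheapest edge leaving the tree is alpha-mu (1); add mu.
Step 3: cheapest edge leaving the tree is beta-epsilon (7); add beta.
Step 4: cheapest edge leaving the tree is beta-theta (1); add theta.
Step 5: cheapest edge leaving the tree is theta-zeta (3); add zeta.
The 4th edge added is beta-theta.

beta-theta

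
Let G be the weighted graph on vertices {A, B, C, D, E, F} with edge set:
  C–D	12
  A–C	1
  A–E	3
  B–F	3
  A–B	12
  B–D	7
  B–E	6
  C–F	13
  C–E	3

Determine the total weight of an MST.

20

Kruskal: consider edges lightest-first.
A–C (1): add. Components now {A,C} {B} {D} {E} {F}
A–E (3): add. Components now {A,C,E} {B} {D} {F}
B–F (3): add. Components now {A,C,E} {B,F} {D}
C–E (3): skip — C and E already connected.
B–E (6): add. Components now {A,B,C,E,F} {D}
B–D (7): add. Components now {A,B,C,D,E,F}
MST edges: A–C, A–E, B–F, B–E, B–D; total weight 1+3+3+6+7 = 20.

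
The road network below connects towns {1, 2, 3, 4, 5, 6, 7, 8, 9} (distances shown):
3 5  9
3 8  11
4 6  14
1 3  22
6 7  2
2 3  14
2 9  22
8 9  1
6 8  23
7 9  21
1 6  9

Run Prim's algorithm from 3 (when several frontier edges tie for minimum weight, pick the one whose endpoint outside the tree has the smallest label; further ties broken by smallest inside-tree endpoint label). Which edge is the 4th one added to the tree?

Prim, starting at 3.
Step 1: cheapest edge leaving the tree is 3 5 (9); add 5.
Step 2: cheapest edge leaving the tree is 3 8 (11); add 8.
Step 3: cheapest edge leaving the tree is 8 9 (1); add 9.
Step 4: cheapest edge leaving the tree is 2 3 (14); add 2.
Step 5: cheapest edge leaving the tree is 7 9 (21); add 7.
Step 6: cheapest edge leaving the tree is 6 7 (2); add 6.
Step 7: cheapest edge leaving the tree is 1 6 (9); add 1.
Step 8: cheapest edge leaving the tree is 4 6 (14); add 4.
The 4th edge added is 2 3.

2-3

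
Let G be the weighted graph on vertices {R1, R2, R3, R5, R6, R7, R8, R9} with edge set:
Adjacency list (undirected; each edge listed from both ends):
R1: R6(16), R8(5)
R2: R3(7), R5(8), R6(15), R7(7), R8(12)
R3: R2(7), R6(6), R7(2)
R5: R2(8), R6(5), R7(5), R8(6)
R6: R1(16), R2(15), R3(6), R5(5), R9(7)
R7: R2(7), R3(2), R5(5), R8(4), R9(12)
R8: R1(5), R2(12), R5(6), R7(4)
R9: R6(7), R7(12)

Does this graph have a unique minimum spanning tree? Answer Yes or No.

No

Sort edges by weight, then run Kruskal:
R3-R7 (2): add — endpoints in different components.
R7-R8 (4): add — endpoints in different components.
R1-R8 (5): add — endpoints in different components.
R5-R6 (5): add — endpoints in different components.
R5-R7 (5): add — endpoints in different components.
R3-R6 (6): skip — R3 and R6 already connected.
R5-R8 (6): skip — R8 and R5 already connected.
R2-R3 (7): add — endpoints in different components.
R2-R7 (7): skip — R2 and R7 already connected.
R6-R9 (7): add — endpoints in different components.
Non-tree edge R2-R7 has weight 7, equal to the heaviest edge on its tree cycle — swapping gives another MST of the same weight. Not unique.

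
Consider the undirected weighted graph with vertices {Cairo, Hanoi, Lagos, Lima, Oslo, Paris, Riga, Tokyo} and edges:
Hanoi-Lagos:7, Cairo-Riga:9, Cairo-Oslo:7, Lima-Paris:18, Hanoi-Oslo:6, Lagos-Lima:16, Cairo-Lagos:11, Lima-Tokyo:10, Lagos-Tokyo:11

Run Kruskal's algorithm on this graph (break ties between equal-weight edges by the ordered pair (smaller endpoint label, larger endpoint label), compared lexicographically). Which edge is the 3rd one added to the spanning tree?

Hanoi-Lagos

Kruskal: consider edges lightest-first.
Hanoi-Oslo (6): add — endpoints in different components.
Cairo-Oslo (7): add — endpoints in different components.
Hanoi-Lagos (7): add — endpoints in different components.
Cairo-Riga (9): add — endpoints in different components.
Lima-Tokyo (10): add — endpoints in different components.
Cairo-Lagos (11): skip — Cairo and Lagos already connected.
Lagos-Tokyo (11): add — endpoints in different components.
Lagos-Lima (16): skip — Lima and Lagos already connected.
Lima-Paris (18): add — endpoints in different components.
The 3rd edge added is Hanoi-Lagos.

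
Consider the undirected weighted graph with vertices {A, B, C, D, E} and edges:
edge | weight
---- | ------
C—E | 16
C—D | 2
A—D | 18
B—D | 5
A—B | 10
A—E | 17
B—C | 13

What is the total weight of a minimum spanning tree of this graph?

Prim's algorithm from C:
Step 1: frontier [C—D 2, B—C 13, C—E 16] → take C—D (2); add D.
Step 2: frontier [B—C 13, C—E 16, B—D 5, A—D 18] → take B—D (5); add B.
Step 3: frontier [A—B 10, C—E 16, A—D 18] → take A—B (10); add A.
Step 4: frontier [A—E 17, C—E 16] → take C—E (16); add E.
MST edges: C—D, B—D, A—B, C—E; total weight 2+5+10+16 = 33.

33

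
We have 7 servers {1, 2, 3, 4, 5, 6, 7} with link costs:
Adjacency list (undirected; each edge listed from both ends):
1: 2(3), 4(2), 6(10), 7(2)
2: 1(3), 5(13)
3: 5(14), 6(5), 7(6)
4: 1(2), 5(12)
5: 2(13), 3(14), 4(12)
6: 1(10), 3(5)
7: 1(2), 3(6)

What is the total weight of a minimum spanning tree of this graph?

30

Prim's algorithm from 2:
Step 1: cheapest edge leaving the tree is 1–2 (3); add 1.
Step 2: cheapest edge leaving the tree is 1–4 (2); add 4.
Step 3: cheapest edge leaving the tree is 1–7 (2); add 7.
Step 4: cheapest edge leaving the tree is 3–7 (6); add 3.
Step 5: cheapest edge leaving the tree is 3–6 (5); add 6.
Step 6: cheapest edge leaving the tree is 4–5 (12); add 5.
MST edges: 1–2, 1–4, 1–7, 3–7, 3–6, 4–5; total weight 3+2+2+6+5+12 = 30.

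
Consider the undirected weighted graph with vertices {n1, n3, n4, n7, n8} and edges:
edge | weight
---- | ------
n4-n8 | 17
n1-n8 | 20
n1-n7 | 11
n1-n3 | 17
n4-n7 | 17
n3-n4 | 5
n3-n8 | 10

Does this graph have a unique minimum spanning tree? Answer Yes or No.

Sort edges by weight, then run Kruskal:
n3-n4 (5): add. Components now {n3,n4} {n7} {n8} {n1}
n3-n8 (10): add. Components now {n3,n4,n8} {n7} {n1}
n1-n7 (11): add. Components now {n3,n4,n8} {n1,n7}
n1-n3 (17): add. Components now {n1,n3,n4,n7,n8}
Non-tree edge n4-n7 has weight 17, equal to the heaviest edge on its tree cycle — swapping gives another MST of the same weight. Not unique.

No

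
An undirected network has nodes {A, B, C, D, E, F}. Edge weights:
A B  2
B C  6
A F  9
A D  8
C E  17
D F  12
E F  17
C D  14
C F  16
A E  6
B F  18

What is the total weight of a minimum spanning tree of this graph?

31

Sort edges by weight, then run Kruskal:
A B (2): add — endpoints in different components.
A E (6): add — endpoints in different components.
B C (6): add — endpoints in different components.
A D (8): add — endpoints in different components.
A F (9): add — endpoints in different components.
MST edges: A B, A E, B C, A D, A F; total weight 2+6+6+8+9 = 31.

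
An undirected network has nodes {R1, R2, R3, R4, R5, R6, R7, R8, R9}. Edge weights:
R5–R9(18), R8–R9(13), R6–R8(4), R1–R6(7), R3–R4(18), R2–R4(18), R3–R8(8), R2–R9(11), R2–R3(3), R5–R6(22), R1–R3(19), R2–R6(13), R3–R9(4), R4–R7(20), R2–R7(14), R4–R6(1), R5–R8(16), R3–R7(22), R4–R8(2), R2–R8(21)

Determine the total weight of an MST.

55

Kruskal's algorithm — process edges by increasing weight (ties by edge label):
R4–R6 (1): add — endpoints in different components.
R4–R8 (2): add — endpoints in different components.
R2–R3 (3): add — endpoints in different components.
R3–R9 (4): add — endpoints in different components.
R6–R8 (4): skip — R6 and R8 already connected.
R1–R6 (7): add — endpoints in different components.
R3–R8 (8): add — endpoints in different components.
R2–R9 (11): skip — R9 and R2 already connected.
R2–R6 (13): skip — R6 and R2 already connected.
R8–R9 (13): skip — R9 and R8 already connected.
R2–R7 (14): add — endpoints in different components.
R5–R8 (16): add — endpoints in different components.
MST edges: R4–R6, R4–R8, R2–R3, R3–R9, R1–R6, R3–R8, R2–R7, R5–R8; total weight 1+2+3+4+7+8+14+16 = 55.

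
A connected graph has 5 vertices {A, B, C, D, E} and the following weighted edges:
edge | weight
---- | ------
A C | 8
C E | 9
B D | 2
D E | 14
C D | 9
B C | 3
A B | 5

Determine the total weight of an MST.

19

Sort edges by weight, then run Kruskal:
B D (2): add — endpoints in different components.
B C (3): add — endpoints in different components.
A B (5): add — endpoints in different components.
A C (8): skip — A and C already connected.
C D (9): skip — C and D already connected.
C E (9): add — endpoints in different components.
MST edges: B D, B C, A B, C E; total weight 2+3+5+9 = 19.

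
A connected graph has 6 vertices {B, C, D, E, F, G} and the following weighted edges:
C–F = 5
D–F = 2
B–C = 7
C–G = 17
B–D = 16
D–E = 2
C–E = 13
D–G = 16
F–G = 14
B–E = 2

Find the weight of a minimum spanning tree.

25

Prim's algorithm from F:
Step 1: frontier [D–F 2, C–F 5, F–G 14] → take D–F (2); add D.
Step 2: frontier [D–E 2, B–D 16, D–G 16, C–F 5, F–G 14] → take D–E (2); add E.
Step 3: frontier [B–D 16, D–G 16, B–E 2, C–E 13, C–F 5, F–G 14] → take B–E (2); add B.
Step 4: frontier [B–C 7, D–G 16, C–E 13, C–F 5, F–G 14] → take C–F (5); add C.
Step 5: frontier [C–G 17, D–G 16, F–G 14] → take F–G (14); add G.
MST edges: D–F, D–E, B–E, C–F, F–G; total weight 2+2+2+5+14 = 25.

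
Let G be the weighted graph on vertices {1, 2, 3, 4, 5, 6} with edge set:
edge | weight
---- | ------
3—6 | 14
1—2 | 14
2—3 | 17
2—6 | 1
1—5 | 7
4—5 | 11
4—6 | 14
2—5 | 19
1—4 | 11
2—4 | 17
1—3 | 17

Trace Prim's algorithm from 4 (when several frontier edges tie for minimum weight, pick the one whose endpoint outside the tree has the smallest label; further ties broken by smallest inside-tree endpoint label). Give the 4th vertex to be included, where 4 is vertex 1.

2

Prim's algorithm from 4:
Step 1: frontier [1—4 11, 4—5 11, 4—6 14, 2—4 17] → take 1—4 (11); add 1.
Step 2: frontier [1—5 7, 1—2 14, 1—3 17, 4—5 11, 4—6 14, 2—4 17] → take 1—5 (7); add 5.
Step 3: frontier [1—2 14, 1—3 17, 4—6 14, 2—4 17, 2—5 19] → take 1—2 (14); add 2.
Step 4: frontier [1—3 17, 2—6 1, 2—3 17, 4—6 14] → take 2—6 (1); add 6.
Step 5: frontier [1—3 17, 2—3 17, 3—6 14] → take 3—6 (14); add 3.
Vertex order: 4, 1, 5, 2, 6, 3. The 4th vertex is 2.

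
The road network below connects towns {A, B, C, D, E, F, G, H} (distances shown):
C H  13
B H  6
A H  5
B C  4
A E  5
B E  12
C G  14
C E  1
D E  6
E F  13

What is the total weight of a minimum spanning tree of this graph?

48

Grow the tree from B using Prim:
Step 1: cheapest edge leaving the tree is B C (4); add C.
Step 2: cheapest edge leaving the tree is C E (1); add E.
Step 3: cheapest edge leaving the tree is A E (5); add A.
Step 4: cheapest edge leaving the tree is A H (5); add H.
Step 5: cheapest edge leaving the tree is D E (6); add D.
Step 6: cheapest edge leaving the tree is E F (13); add F.
Step 7: cheapest edge leaving the tree is C G (14); add G.
MST edges: B C, C E, A E, A H, D E, E F, C G; total weight 4+1+5+5+6+13+14 = 48.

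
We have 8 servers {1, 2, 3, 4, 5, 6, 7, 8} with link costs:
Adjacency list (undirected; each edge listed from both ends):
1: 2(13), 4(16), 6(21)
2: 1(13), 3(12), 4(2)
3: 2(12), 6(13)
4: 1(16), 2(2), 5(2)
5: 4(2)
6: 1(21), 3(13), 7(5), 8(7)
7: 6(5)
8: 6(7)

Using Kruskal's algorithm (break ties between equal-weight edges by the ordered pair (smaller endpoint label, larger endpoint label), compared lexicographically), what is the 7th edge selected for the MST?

3-6

Kruskal: consider edges lightest-first.
2–4 (2): add — endpoints in different components.
4–5 (2): add — endpoints in different components.
6–7 (5): add — endpoints in different components.
6–8 (7): add — endpoints in different components.
2–3 (12): add — endpoints in different components.
1–2 (13): add — endpoints in different components.
3–6 (13): add — endpoints in different components.
The 7th edge added is 3–6.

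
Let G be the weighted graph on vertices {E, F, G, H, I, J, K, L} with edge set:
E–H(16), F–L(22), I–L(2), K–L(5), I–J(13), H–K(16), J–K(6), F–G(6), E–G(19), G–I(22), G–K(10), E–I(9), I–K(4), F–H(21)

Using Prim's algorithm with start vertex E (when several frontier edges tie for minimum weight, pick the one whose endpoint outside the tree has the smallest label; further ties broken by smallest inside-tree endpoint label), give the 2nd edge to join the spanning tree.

I-L

Grow the tree from E using Prim:
Step 1: frontier [E–I 9, E–H 16, E–G 19] → take E–I (9); add I.
Step 2: frontier [E–H 16, E–G 19, I–L 2, I–K 4, I–J 13, G–I 22] → take I–L (2); add L.
Step 3: frontier [E–H 16, E–G 19, I–K 4, I–J 13, G–I 22, K–L 5, F–L 22] → take I–K (4); add K.
Step 4: frontier [E–H 16, E–G 19, I–J 13, G–I 22, J–K 6, G–K 10, H–K 16, F–L 22] → take J–K (6); add J.
Step 5: frontier [E–H 16, E–G 19, G–I 22, G–K 10, H–K 16, F–L 22] → take G–K (10); add G.
Step 6: frontier [E–H 16, F–G 6, H–K 16, F–L 22] → take F–G (6); add F.
Step 7: frontier [E–H 16, F–H 21, H–K 16] → take E–H (16); add H.
The 2nd edge added is I–L.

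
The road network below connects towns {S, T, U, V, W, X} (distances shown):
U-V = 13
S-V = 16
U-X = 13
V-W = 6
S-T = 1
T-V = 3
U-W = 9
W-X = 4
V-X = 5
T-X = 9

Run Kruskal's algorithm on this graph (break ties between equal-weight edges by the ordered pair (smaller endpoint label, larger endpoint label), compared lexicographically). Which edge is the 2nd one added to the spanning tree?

T-V

Kruskal's algorithm — process edges by increasing weight (ties by edge label):
S-T (1): add — endpoints in different components.
T-V (3): add — endpoints in different components.
W-X (4): add — endpoints in different components.
V-X (5): add — endpoints in different components.
V-W (6): skip — V and W already connected.
T-X (9): skip — X and T already connected.
U-W (9): add — endpoints in different components.
The 2nd edge added is T-V.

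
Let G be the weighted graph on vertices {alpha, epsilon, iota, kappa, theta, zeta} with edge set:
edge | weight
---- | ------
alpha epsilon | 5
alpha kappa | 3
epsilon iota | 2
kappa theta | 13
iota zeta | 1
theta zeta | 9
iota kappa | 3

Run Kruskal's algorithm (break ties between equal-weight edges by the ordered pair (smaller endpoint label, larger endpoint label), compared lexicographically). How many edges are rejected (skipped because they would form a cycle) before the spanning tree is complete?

Kruskal: consider edges lightest-first.
iota zeta (1): add — endpoints in different components.
epsilon iota (2): add — endpoints in different components.
alpha kappa (3): add — endpoints in different components.
iota kappa (3): add — endpoints in different components.
alpha epsilon (5): skip — alpha and epsilon already connected.
theta zeta (9): add — endpoints in different components.
Edges rejected before the tree was complete: 1.

1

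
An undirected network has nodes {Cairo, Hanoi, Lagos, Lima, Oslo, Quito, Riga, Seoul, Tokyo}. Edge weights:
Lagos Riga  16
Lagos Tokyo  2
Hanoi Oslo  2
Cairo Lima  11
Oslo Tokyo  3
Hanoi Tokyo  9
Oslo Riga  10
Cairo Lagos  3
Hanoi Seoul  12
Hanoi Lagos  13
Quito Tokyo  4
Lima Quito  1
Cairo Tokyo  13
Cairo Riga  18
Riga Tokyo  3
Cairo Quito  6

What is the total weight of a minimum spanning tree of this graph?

30

Prim's algorithm from Oslo:
Step 1: cheapest edge leaving the tree is Hanoi Oslo (2); add Hanoi.
Step 2: cheapest edge leaving the tree is Oslo Tokyo (3); add Tokyo.
Step 3: cheapest edge leaving the tree is Lagos Tokyo (2); add Lagos.
Step 4: cheapest edge leaving the tree is Cairo Lagos (3); add Cairo.
Step 5: cheapest edge leaving the tree is Riga Tokyo (3); add Riga.
Step 6: cheapest edge leaving the tree is Quito Tokyo (4); add Quito.
Step 7: cheapest edge leaving the tree is Lima Quito (1); add Lima.
Step 8: cheapest edge leaving the tree is Hanoi Seoul (12); add Seoul.
MST edges: Hanoi Oslo, Oslo Tokyo, Lagos Tokyo, Cairo Lagos, Riga Tokyo, Quito Tokyo, Lima Quito, Hanoi Seoul; total weight 2+3+2+3+3+4+1+12 = 30.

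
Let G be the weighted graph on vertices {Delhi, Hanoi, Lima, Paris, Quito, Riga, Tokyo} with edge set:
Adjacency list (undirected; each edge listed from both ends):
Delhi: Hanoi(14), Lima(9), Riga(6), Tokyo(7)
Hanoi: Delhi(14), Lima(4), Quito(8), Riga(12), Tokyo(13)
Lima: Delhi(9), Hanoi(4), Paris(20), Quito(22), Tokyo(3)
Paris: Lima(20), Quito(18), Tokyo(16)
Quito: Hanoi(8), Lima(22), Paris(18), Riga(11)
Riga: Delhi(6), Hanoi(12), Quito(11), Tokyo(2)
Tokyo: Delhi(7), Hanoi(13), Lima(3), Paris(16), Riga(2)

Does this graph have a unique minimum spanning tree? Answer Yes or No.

Sort edges by weight, then run Kruskal:
Riga Tokyo (2): add — endpoints in different components.
Lima Tokyo (3): add — endpoints in different components.
Hanoi Lima (4): add — endpoints in different components.
Delhi Riga (6): add — endpoints in different components.
Delhi Tokyo (7): skip — Tokyo and Delhi already connected.
Hanoi Quito (8): add — endpoints in different components.
Delhi Lima (9): skip — Lima and Delhi already connected.
Quito Riga (11): skip — Riga and Quito already connected.
Hanoi Riga (12): skip — Riga and Hanoi already connected.
Hanoi Tokyo (13): skip — Tokyo and Hanoi already connected.
Delhi Hanoi (14): skip — Hanoi and Delhi already connected.
Paris Tokyo (16): add — endpoints in different components.
Every non-tree edge has weight strictly greater than the heaviest edge on the tree path between its endpoints, so the MST is unique.

Yes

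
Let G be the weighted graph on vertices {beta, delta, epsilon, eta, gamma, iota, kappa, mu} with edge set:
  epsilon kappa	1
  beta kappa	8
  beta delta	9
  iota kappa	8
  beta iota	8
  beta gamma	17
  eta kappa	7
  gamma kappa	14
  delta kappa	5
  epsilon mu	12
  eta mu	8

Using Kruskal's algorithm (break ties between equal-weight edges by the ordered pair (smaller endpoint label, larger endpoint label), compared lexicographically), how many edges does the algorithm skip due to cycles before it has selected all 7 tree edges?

3

Kruskal: consider edges lightest-first.
epsilon kappa (1): add — endpoints in different components.
delta kappa (5): add — endpoints in different components.
eta kappa (7): add — endpoints in different components.
beta iota (8): add — endpoints in different components.
beta kappa (8): add — endpoints in different components.
eta mu (8): add — endpoints in different components.
iota kappa (8): skip — iota and kappa already connected.
beta delta (9): skip — delta and beta already connected.
epsilon mu (12): skip — epsilon and mu already connected.
gamma kappa (14): add — endpoints in different components.
Edges rejected before the tree was complete: 3.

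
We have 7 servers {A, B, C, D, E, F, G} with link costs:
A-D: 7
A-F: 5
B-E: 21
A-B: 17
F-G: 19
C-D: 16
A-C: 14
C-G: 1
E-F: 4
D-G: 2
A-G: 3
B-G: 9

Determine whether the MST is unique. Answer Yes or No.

Sort edges by weight, then run Kruskal:
C-G (1): add — endpoints in different components.
D-G (2): add — endpoints in different components.
A-G (3): add — endpoints in different components.
E-F (4): add — endpoints in different components.
A-F (5): add — endpoints in different components.
A-D (7): skip — A and D already connected.
B-G (9): add — endpoints in different components.
Every non-tree edge has weight strictly greater than the heaviest edge on the tree path between its endpoints, so the MST is unique.

Yes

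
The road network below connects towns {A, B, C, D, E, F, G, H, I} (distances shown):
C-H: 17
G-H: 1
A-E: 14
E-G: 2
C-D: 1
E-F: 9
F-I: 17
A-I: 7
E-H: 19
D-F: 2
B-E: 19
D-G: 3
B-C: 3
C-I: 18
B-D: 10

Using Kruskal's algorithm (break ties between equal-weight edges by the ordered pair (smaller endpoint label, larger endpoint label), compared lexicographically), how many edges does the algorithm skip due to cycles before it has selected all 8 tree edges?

2

Kruskal's algorithm — process edges by increasing weight (ties by edge label):
C-D (1): add — endpoints in different components.
G-H (1): add — endpoints in different components.
D-F (2): add — endpoints in different components.
E-G (2): add — endpoints in different components.
B-C (3): add — endpoints in different components.
D-G (3): add — endpoints in different components.
A-I (7): add — endpoints in different components.
E-F (9): skip — E and F already connected.
B-D (10): skip — B and D already connected.
A-E (14): add — endpoints in different components.
Edges rejected before the tree was complete: 2.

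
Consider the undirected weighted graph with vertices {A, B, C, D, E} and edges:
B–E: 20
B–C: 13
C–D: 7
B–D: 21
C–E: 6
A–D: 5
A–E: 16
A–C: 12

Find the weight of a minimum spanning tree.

Prim, starting at B.
Step 1: cheapest edge leaving the tree is B–C (13); add C.
Step 2: cheapest edge leaving the tree is C–E (6); add E.
Step 3: cheapest edge leaving the tree is C–D (7); add D.
Step 4: cheapest edge leaving the tree is A–D (5); add A.
MST edges: B–C, C–E, C–D, A–D; total weight 13+6+7+5 = 31.

31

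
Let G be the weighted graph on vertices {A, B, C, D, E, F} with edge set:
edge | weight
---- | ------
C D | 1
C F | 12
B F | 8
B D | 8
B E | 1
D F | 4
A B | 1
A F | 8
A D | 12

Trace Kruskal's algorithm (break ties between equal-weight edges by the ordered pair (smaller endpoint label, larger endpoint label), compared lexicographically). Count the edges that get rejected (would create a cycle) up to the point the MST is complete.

Kruskal: consider edges lightest-first.
A B (1): add. Components now {A,B} {C} {D} {E} {F}
B E (1): add. Components now {A,B,E} {C} {D} {F}
C D (1): add. Components now {A,B,E} {C,D} {F}
D F (4): add. Components now {A,B,E} {C,D,F}
A F (8): add. Components now {A,B,C,D,E,F}
Edges rejected before the tree was complete: 0.

0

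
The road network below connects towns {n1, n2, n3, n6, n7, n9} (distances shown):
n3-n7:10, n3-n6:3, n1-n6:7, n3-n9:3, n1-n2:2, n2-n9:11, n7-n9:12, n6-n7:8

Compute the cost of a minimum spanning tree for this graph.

Sort edges by weight, then run Kruskal:
n1-n2 (2): add — endpoints in different components.
n3-n6 (3): add — endpoints in different components.
n3-n9 (3): add — endpoints in different components.
n1-n6 (7): add — endpoints in different components.
n6-n7 (8): add — endpoints in different components.
MST edges: n1-n2, n3-n6, n3-n9, n1-n6, n6-n7; total weight 2+3+3+7+8 = 23.

23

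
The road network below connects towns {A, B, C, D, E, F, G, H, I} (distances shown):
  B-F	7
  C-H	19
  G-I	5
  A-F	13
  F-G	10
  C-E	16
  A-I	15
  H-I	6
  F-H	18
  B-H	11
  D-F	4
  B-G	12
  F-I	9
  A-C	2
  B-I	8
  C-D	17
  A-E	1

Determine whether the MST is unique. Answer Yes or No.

Yes

Kruskal's algorithm — process edges by increasing weight (ties by edge label):
A-E (1): add — endpoints in different components.
A-C (2): add — endpoints in different components.
D-F (4): add — endpoints in different components.
G-I (5): add — endpoints in different components.
H-I (6): add — endpoints in different components.
B-F (7): add — endpoints in different components.
B-I (8): add — endpoints in different components.
F-I (9): skip — F and I already connected.
F-G (10): skip — F and G already connected.
B-H (11): skip — B and H already connected.
B-G (12): skip — B and G already connected.
A-F (13): add — endpoints in different components.
Every non-tree edge has weight strictly greater than the heaviest edge on the tree path between its endpoints, so the MST is unique.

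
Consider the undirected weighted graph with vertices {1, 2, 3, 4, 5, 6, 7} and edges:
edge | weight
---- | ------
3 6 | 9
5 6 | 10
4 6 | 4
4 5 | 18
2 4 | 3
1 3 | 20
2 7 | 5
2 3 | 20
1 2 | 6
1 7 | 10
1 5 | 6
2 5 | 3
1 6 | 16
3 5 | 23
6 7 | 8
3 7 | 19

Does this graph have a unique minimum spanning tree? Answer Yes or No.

No

Kruskal's algorithm — process edges by increasing weight (ties by edge label):
2 4 (3): add — endpoints in different components.
2 5 (3): add — endpoints in different components.
4 6 (4): add — endpoints in different components.
2 7 (5): add — endpoints in different components.
1 2 (6): add — endpoints in different components.
1 5 (6): skip — 1 and 5 already connected.
6 7 (8): skip — 6 and 7 already connected.
3 6 (9): add — endpoints in different components.
Non-tree edge 1 5 has weight 6, equal to the heaviest edge on its tree cycle — swapping gives another MST of the same weight. Not unique.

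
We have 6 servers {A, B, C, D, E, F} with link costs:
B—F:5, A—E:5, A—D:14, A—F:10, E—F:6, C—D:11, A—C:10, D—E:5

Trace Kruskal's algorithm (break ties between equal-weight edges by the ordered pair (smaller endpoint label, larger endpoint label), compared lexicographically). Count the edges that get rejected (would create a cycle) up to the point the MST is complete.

Kruskal's algorithm — process edges by increasing weight (ties by edge label):
A—E (5): add. Components now {A,E} {B} {C} {D} {F}
B—F (5): add. Components now {A,E} {B,F} {C} {D}
D—E (5): add. Components now {A,D,E} {B,F} {C}
E—F (6): add. Components now {A,B,D,E,F} {C}
A—C (10): add. Components now {A,B,C,D,E,F}
Edges rejected before the tree was complete: 0.

0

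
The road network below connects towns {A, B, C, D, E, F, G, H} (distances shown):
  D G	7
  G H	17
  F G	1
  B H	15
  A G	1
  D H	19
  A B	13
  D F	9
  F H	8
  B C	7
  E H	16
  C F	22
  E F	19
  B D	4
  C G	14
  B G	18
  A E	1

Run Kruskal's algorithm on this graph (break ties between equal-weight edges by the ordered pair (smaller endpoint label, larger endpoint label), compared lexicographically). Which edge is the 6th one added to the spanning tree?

D-G

Sort edges by weight, then run Kruskal:
A E (1): add — endpoints in different components.
A G (1): add — endpoints in different components.
F G (1): add — endpoints in different components.
B D (4): add — endpoints in different components.
B C (7): add — endpoints in different components.
D G (7): add — endpoints in different components.
F H (8): add — endpoints in different components.
The 6th edge added is D G.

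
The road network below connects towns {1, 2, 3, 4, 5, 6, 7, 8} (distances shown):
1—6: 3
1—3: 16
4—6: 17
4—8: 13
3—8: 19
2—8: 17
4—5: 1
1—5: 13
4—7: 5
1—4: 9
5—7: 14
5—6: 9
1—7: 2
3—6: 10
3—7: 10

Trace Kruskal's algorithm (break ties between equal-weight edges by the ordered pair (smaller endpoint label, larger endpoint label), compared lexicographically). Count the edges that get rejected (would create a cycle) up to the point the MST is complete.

6

Kruskal: consider edges lightest-first.
4—5 (1): add — endpoints in different components.
1—7 (2): add — endpoints in different components.
1—6 (3): add — endpoints in different components.
4—7 (5): add — endpoints in different components.
1—4 (9): skip — 1 and 4 already connected.
5—6 (9): skip — 5 and 6 already connected.
3—6 (10): add — endpoints in different components.
3—7 (10): skip — 3 and 7 already connected.
1—5 (13): skip — 1 and 5 already connected.
4—8 (13): add — endpoints in different components.
5—7 (14): skip — 5 and 7 already connected.
1—3 (16): skip — 1 and 3 already connected.
2—8 (17): add — endpoints in different components.
Edges rejected before the tree was complete: 6.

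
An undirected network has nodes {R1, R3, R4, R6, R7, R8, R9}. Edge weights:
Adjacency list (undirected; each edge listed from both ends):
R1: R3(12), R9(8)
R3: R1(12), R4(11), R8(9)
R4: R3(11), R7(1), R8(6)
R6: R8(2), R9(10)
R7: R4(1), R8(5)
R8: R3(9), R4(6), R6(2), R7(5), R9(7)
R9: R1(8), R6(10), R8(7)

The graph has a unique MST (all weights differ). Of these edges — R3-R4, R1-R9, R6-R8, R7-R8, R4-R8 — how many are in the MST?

3

Kruskal's algorithm — process edges by increasing weight (ties by edge label):
R4-R7 (1): add — endpoints in different components.
R6-R8 (2): add — endpoints in different components.
R7-R8 (5): add — endpoints in different components.
R4-R8 (6): skip — R8 and R4 already connected.
R8-R9 (7): add — endpoints in different components.
R1-R9 (8): add — endpoints in different components.
R3-R8 (9): add — endpoints in different components.
MST edge set: {R4-R7, R6-R8, R7-R8, R8-R9, R1-R9, R3-R8}.
Of the listed edges, {R1-R9, R6-R8, R7-R8} are in the MST → 3.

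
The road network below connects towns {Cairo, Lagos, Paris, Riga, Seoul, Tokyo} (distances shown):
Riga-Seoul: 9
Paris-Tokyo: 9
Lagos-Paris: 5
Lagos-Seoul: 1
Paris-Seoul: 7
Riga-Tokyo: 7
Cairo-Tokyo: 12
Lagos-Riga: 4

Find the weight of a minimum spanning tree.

Sort edges by weight, then run Kruskal:
Lagos-Seoul (1): add — endpoints in different components.
Lagos-Riga (4): add — endpoints in different components.
Lagos-Paris (5): add — endpoints in different components.
Paris-Seoul (7): skip — Seoul and Paris already connected.
Riga-Tokyo (7): add — endpoints in different components.
Paris-Tokyo (9): skip — Tokyo and Paris already connected.
Riga-Seoul (9): skip — Riga and Seoul already connected.
Cairo-Tokyo (12): add — endpoints in different components.
MST edges: Lagos-Seoul, Lagos-Riga, Lagos-Paris, Riga-Tokyo, Cairo-Tokyo; total weight 1+4+5+7+12 = 29.

29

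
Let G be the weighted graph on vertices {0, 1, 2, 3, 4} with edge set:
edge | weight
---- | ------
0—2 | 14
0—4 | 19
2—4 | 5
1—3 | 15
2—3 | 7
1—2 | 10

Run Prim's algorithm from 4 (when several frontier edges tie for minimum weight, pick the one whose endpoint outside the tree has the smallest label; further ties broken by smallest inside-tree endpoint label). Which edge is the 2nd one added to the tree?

Prim's algorithm from 4:
Step 1: cheapest edge leaving the tree is 2—4 (5); add 2.
Step 2: cheapest edge leaving the tree is 2—3 (7); add 3.
Step 3: cheapest edge leaving the tree is 1—2 (10); add 1.
Step 4: cheapest edge leaving the tree is 0—2 (14); add 0.
The 2nd edge added is 2—3.

2-3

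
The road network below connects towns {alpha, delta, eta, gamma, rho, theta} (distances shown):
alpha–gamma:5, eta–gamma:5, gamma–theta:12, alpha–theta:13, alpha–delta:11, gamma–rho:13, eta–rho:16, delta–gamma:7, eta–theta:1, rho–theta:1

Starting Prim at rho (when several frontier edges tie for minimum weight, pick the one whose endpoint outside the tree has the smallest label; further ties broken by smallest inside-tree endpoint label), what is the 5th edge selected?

delta-gamma

Grow the tree from rho using Prim:
Step 1: frontier [rho–theta 1, gamma–rho 13, eta–rho 16] → take rho–theta (1); add theta.
Step 2: frontier [gamma–rho 13, eta–rho 16, eta–theta 1, gamma–theta 12, alpha–theta 13] → take eta–theta (1); add eta.
Step 3: frontier [eta–gamma 5, gamma–rho 13, gamma–theta 12, alpha–theta 13] → take eta–gamma (5); add gamma.
Step 4: frontier [alpha–gamma 5, delta–gamma 7, alpha–theta 13] → take alpha–gamma (5); add alpha.
Step 5: frontier [alpha–delta 11, delta–gamma 7] → take delta–gamma (7); add delta.
The 5th edge added is delta–gamma.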